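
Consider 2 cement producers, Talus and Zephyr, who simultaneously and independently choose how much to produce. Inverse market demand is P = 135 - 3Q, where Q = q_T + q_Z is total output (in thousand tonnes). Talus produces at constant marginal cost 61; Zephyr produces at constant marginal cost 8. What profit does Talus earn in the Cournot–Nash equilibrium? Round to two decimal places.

16.33

Talus's profit: π_T = (135 - 3Q)q_T - (61q_T). Setting ∂π_T/∂q_T = 0: 74 - 6q_T - 3(q_Z) = 0.
Zephyr's first-order condition: 127 - 6q_Z - 3(q_T) = 0.
Rearranging gives the reaction functions q_T = (74 - 3q_Z)/6 and q_Z = (127 - 3q_T)/6.
Substituting one into the other gives q_T = 7/3 and q_Z = 20.
Price P = 135 - 3·(67/3) = 68.
Talus's profit: (68 - 61)·(7/3) = 49/3.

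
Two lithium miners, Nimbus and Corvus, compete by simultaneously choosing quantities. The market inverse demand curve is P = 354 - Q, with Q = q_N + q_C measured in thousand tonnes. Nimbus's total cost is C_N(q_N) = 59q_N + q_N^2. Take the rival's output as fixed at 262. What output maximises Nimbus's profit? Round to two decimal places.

With the rival's output fixed at 262, Nimbus's profit is π_N = (354 - 262 - q_N)q_N - (59q_N + q_N²) = (92 - q_N)q_N - (59q_N + q_N²).
∂π_N/∂q_N = 33 - 4q_N = 0, so q_N = 33/4.

8.25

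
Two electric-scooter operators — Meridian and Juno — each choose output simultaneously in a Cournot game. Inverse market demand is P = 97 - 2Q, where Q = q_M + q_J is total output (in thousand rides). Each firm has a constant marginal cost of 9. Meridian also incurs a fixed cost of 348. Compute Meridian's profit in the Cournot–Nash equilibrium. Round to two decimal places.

82.22

A representative firm's profit is π_i = q_i(97 - 2Q) - 9q_i.
First-order condition (treating rivals' output as given): 88 - 4q_i - 2q_j = 0.
By symmetry each firm produces the same amount; substituting q_j = q_i yields q_i = 88/6 = 44/3.
Price P = 97 - 2·(88/3) = 115/3.
Meridian's profit: (115/3 - 9)·(44/3) - 348 = 740/9.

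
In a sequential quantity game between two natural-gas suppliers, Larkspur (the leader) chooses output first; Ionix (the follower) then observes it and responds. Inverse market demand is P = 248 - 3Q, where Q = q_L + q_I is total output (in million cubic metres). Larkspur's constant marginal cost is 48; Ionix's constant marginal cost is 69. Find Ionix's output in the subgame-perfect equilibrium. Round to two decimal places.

The follower Ionix best-responds to any q_L: π_I = (248 - 3Q)q_I - 69q_I.
Follower FOC: 179 - 3q_L - 6q_I = 0, so q_I(q_L) = (179 - 3q_L)/6.
Larkspur substitutes q_I(q_L) into its own profit: π_L = q_L(248 - 3q_L - (179 - 3q_L)/2) - 48q_L = (317/2 - (3/2)q_L)q_L - 48q_L.
The leader's first-order condition 221/2 - 3q_L = 0 yields q_L = 221/6.
Then q_I = (179 - 3·(221/6))/6 = 137/12.

11.42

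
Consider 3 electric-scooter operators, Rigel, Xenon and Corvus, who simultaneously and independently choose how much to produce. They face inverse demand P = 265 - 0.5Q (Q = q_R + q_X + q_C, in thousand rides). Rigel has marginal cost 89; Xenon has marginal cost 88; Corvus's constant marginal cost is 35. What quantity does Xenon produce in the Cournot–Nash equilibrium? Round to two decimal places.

62.50

Rigel's profit: π_R = (265 - 0.5Q)q_R - (89q_R). Setting ∂π_R/∂q_R = 0: 176 - q_R - (1/2)(q_X + q_C) = 0.
Xenon's first-order condition: 177 - q_X - (1/2)(q_R + q_C) = 0.
Corvus's profit: π_C = (265 - 0.5Q)q_C - (35q_C). Setting ∂π_C/∂q_C = 0: 230 - q_C - (1/2)(q_R + q_X) = 0.
Adding the 3 first-order conditions: 583 − 2Q = 0, so Q = 583/2.
Back-substituting: q_R = (176 − 583/4)/(1/2) = 121/2, q_X = (177 − 583/4)/(1/2) = 125/2, q_C = (230 − 583/4)/(1/2) = 337/2.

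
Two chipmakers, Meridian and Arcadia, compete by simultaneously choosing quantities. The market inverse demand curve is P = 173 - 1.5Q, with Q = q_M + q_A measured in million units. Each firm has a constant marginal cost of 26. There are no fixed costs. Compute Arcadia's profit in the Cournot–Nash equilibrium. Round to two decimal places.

1600.67

A representative firm's profit is π_i = q_i(173 - 1.5Q) - 26q_i.
Setting ∂π_i/∂q_i = 0 with rivals' quantities fixed: 147 - 3q_i - (3/2)q_j = 0.
With identical firms every q_j equals q_i, so q_j = q_i and 147 = (9/2)q_i, giving q_i = 98/3.
Price P = 173 - (3/2)·(196/3) = 75.
Arcadia's profit: (75 - 26)·(98/3) = 1600.6667.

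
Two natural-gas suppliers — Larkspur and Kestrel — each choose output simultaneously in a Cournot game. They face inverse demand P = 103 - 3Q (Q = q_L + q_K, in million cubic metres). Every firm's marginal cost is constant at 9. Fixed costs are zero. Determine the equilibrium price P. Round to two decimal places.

Each firm earns π_i = (103 - 3Q)q_i - 9q_i.
First-order condition (treating rivals' output as given): 94 - 6q_i - 3q_j = 0.
With identical firms every q_j equals q_i, so q_j = q_i and 94 = 9q_i, giving q_i = 94/9.
Total output Q = 188/9, so price P = 103 - 3·(188/9) = 121/3.

40.33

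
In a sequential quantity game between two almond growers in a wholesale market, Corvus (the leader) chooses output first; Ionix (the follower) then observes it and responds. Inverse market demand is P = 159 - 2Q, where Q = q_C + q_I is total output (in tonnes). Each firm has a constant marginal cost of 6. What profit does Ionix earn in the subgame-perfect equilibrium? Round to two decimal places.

731.53

Solve by backward induction. Given q_C, the follower Ionix maximises π_I = (159 - 2q_C - 2q_I)q_I - 6q_I.
Follower FOC: 153 - 2q_C - 4q_I = 0, so q_I(q_C) = (153 - 2q_C)/4.
Corvus substitutes q_I(q_C) into its own profit: π_C = q_C(159 - 2q_C - (153 - 2q_C)/2) - 6q_C = (165/2 - q_C)q_C - 6q_C.
Maximising: ∂π_C/∂q_C = 153/2 - 2q_C = 0, giving q_C = 153/4.
Then q_I = (153 - 2·(153/4))/4 = 153/8.
Price P = 159 - 2·(459/8) = 177/4.
Ionix's profit: (177/4 - 6)·(153/8) = 731.5313.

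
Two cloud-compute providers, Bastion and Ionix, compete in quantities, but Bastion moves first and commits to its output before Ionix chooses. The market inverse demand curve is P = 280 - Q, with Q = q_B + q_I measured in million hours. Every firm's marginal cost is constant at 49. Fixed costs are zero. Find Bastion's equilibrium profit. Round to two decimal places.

6670.13

The follower Ionix best-responds to any q_B: π_I = (280 - Q)q_I - 49q_I.
Setting the follower's marginal profit to zero, 231 - q_B - 2q_I = 0, i.e. q_I = (231 - q_B)/2.
Bastion substitutes q_I(q_B) into its own profit: π_B = q_B(280 - q_B - (231 - q_B)/2) - 49q_B = (329/2 - (1/2)q_B)q_B - 49q_B.
Leader FOC: 231/2 - q_B = 0, so q_B = 231/2.
Then q_I = (231 - 231/2)/2 = 231/4.
Price P = 280 - 693/4 = 427/4.
Bastion's profit: (427/4 - 49)·(231/2) = 6670.1250.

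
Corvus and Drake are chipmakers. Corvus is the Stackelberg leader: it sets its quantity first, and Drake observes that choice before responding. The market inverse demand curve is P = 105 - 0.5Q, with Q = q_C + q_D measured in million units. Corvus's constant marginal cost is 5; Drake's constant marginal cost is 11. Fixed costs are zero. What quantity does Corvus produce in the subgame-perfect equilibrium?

The follower Drake best-responds to any q_C: π_D = (105 - 0.5Q)q_D - 11q_D.
Setting the follower's marginal profit to zero, 94 - (1/2)q_C - q_D = 0, i.e. q_D = (94 - (1/2)q_C).
The leader anticipates this reaction. Substituting into P = 105 - 0.5Q gives P = 58 - (1/4)q_C, so π_C = (58 - (1/4)q_C)q_C - 5q_C.
The leader's first-order condition 53 - (1/2)q_C = 0 yields q_C = 106.
Then q_D = (94 - (1/2)·106) = 41.

106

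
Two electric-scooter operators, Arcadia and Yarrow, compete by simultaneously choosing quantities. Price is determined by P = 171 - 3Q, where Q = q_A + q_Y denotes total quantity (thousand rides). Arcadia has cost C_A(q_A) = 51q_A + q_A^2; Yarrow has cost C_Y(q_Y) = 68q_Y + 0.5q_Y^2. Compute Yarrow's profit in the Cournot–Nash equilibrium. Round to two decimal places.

341.12

Arcadia's profit: π_A = (171 - 3Q)q_A - (51q_A + q_A²). Setting ∂π_A/∂q_A = 0: 120 - 8q_A - 3(q_Y) = 0.
Yarrow's first-order condition: 103 - 7q_Y - 3(q_A) = 0.
Best responses: q_A = (120 - 3q_Y)/8, q_Y = (103 - 3q_A)/7.
Solving the pair: q_A = 531/47, q_Y = 464/47.
Price P = 171 - 3·(995/47) = 107.4894.
Yarrow's profit: 107.4894·(464/47) - 68·(464/47) - (1/2)(464/47)² = 341.1209.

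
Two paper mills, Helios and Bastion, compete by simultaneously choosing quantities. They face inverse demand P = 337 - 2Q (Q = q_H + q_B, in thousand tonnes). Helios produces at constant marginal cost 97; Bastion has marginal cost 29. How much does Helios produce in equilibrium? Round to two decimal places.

Helios's profit: π_H = (337 - 2Q)q_H - (97q_H). Setting ∂π_H/∂q_H = 0: 240 - 4q_H - 2(q_B) = 0.
Bastion's first-order condition: 308 - 4q_B - 2(q_H) = 0.
So q_H = (240 - 2q_B)/4 and q_B = (308 - 2q_H)/4.
Substituting one into the other gives q_H = 86/3 and q_B = 188/3.

28.67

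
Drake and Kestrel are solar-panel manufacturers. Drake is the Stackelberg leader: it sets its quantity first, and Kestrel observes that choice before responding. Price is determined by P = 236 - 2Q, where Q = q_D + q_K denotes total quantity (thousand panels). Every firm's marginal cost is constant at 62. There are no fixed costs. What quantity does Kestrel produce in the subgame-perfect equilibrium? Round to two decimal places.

21.75

The follower Kestrel best-responds to any q_D: π_K = (236 - 2Q)q_K - 62q_K.
Follower FOC: 174 - 2q_D - 4q_K = 0, so q_K(q_D) = (174 - 2q_D)/4.
The leader anticipates this reaction. Substituting into P = 236 - 2Q gives P = 149 - q_D, so π_D = (149 - q_D)q_D - 62q_D.
Maximising: ∂π_D/∂q_D = 87 - 2q_D = 0, giving q_D = 87/2.
Then q_K = (174 - 2·(87/2))/4 = 87/4.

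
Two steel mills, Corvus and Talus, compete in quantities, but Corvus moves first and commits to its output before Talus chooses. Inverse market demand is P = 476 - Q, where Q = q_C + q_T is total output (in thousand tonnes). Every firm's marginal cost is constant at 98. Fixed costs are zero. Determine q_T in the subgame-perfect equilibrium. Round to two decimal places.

94.50

The follower Talus best-responds to any q_C: π_T = (476 - Q)q_T - 98q_T.
∂π_T/∂q_T = 378 - q_C - 2q_T = 0 gives the reaction function q_T = (378 - q_C)/2.
The leader anticipates this reaction. Substituting into P = 476 - Q gives P = 287 - (1/2)q_C, so π_C = (287 - (1/2)q_C)q_C - 98q_C.
Leader FOC: 189 - q_C = 0, so q_C = 189.
Then q_T = (378 - 189)/2 = 189/2.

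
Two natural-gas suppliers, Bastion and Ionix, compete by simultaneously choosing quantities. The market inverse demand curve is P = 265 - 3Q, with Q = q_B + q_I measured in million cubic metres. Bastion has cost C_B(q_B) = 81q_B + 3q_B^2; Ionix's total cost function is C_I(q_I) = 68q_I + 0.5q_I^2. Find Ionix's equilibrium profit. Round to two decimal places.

Bastion's profit: π_B = (265 - 3Q)q_B - (81q_B + 3q_B²). Setting ∂π_B/∂q_B = 0: 184 - 12q_B - 3(q_I) = 0.
Ionix's first-order condition: 197 - 7q_I - 3(q_B) = 0.
Rearranging gives the reaction functions q_B = (184 - 3q_I)/12 and q_I = (197 - 3q_B)/7.
Solving the pair: q_B = 697/75, q_I = 604/25.
Price P = 265 - 3·33.4533 = 164.6400.
Ionix's profit: 164.6400·(604/25) - 68·(604/25) - (1/2)(604/25)² = 2042.9696.

2042.97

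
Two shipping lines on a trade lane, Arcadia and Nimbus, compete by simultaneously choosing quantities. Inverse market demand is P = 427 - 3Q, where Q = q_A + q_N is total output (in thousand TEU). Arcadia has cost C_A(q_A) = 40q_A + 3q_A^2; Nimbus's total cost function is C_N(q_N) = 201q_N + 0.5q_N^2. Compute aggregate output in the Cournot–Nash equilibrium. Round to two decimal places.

47.76

Arcadia's profit: π_A = (427 - 3Q)q_A - (40q_A + 3q_A²). Setting ∂π_A/∂q_A = 0: 387 - 12q_A - 3(q_N) = 0.
Nimbus's profit: π_N = (427 - 3Q)q_N - (201q_N + (1/2)q_N²). Setting ∂π_N/∂q_N = 0: 226 - 7q_N - 3(q_A) = 0.
Best responses: q_A = (387 - 3q_N)/12, q_N = (226 - 3q_A)/7.
Substituting one into the other gives q_A = 677/25 and q_N = 517/25.
Total output Q = 677/25 + 517/25 = 1194/25.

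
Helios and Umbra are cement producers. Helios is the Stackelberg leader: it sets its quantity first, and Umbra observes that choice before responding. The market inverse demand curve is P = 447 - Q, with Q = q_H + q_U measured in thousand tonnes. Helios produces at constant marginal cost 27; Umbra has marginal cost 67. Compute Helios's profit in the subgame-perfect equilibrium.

26450

The follower Umbra best-responds to any q_H: π_U = (447 - Q)q_U - 67q_U.
∂π_U/∂q_U = 380 - q_H - 2q_U = 0 gives the reaction function q_U = (380 - q_H)/2.
Helios substitutes q_U(q_H) into its own profit: π_H = q_H(447 - q_H - (380 - q_H)/2) - 27q_H = (257 - (1/2)q_H)q_H - 27q_H.
Leader FOC: 230 - q_H = 0, so q_H = 230.
Then q_U = (380 - 230)/2 = 75.
Price P = 447 - 305 = 142.
Helios's profit: (142 - 27)·230 = 26450.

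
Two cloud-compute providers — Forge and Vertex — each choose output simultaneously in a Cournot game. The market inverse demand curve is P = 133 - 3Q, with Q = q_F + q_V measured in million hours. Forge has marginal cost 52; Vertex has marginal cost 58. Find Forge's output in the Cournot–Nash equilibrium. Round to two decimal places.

9.67

Forge's profit: π_F = (133 - 3Q)q_F - (52q_F). Setting ∂π_F/∂q_F = 0: 81 - 6q_F - 3(q_V) = 0.
Vertex's first-order condition: 75 - 6q_V - 3(q_F) = 0.
Rearranging gives the reaction functions q_F = (81 - 3q_V)/6 and q_V = (75 - 3q_F)/6.
Solving the pair: q_F = 29/3, q_V = 23/3.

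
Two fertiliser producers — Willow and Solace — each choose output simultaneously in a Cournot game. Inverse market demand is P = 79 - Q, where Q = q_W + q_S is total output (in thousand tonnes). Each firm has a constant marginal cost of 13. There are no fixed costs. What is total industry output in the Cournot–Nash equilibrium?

44

A representative firm's profit is π_i = q_i(79 - Q) - 13q_i.
Setting ∂π_i/∂q_i = 0 with rivals' quantities fixed: 66 - 2q_i - q_j = 0.
With identical firms every q_j equals q_i, so q_j = q_i and 66 = 3q_i, giving q_i = 22.
Total output Q = 22 + 22 = 44.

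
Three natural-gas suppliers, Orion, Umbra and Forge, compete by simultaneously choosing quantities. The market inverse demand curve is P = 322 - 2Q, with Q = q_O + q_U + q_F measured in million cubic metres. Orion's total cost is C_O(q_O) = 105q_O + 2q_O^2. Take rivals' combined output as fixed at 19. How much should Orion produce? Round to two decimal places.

With rivals' combined output fixed at 19, Orion's profit is π_O = (322 - 2·19 - 2q_O)q_O - (105q_O + 2q_O²) = (284 - 2q_O)q_O - (105q_O + 2q_O²).
∂π_O/∂q_O = 179 - 8q_O = 0, so q_O = 179/8.

22.38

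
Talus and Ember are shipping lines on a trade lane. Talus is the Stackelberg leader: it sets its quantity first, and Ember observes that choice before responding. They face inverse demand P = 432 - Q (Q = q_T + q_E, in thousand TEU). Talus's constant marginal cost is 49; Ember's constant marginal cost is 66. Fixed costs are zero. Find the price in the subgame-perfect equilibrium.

149

The follower Ember best-responds to any q_T: π_E = (432 - Q)q_E - 66q_E.
Setting the follower's marginal profit to zero, 366 - q_T - 2q_E = 0, i.e. q_E = (366 - q_T)/2.
The leader anticipates this reaction. Substituting into P = 432 - Q gives P = 249 - (1/2)q_T, so π_T = (249 - (1/2)q_T)q_T - 49q_T.
The leader's first-order condition 200 - q_T = 0 yields q_T = 200.
Then q_E = (366 - 200)/2 = 83.
Total output Q = 283, so price P = 432 - 283 = 149.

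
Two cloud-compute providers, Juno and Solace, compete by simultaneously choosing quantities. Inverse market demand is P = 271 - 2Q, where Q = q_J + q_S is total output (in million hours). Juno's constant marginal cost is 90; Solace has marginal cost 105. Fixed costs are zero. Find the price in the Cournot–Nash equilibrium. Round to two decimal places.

Juno's profit: π_J = (271 - 2Q)q_J - (90q_J). Setting ∂π_J/∂q_J = 0: 181 - 4q_J - 2(q_S) = 0.
Solace's profit: π_S = (271 - 2Q)q_S - (105q_S). Setting ∂π_S/∂q_S = 0: 166 - 4q_S - 2(q_J) = 0.
Best responses: q_J = (181 - 2q_S)/4, q_S = (166 - 2q_J)/4.
Substituting one into the other gives q_J = 98/3 and q_S = 151/6.
Total output Q = 347/6, so price P = 271 - 2·(347/6) = 466/3.

155.33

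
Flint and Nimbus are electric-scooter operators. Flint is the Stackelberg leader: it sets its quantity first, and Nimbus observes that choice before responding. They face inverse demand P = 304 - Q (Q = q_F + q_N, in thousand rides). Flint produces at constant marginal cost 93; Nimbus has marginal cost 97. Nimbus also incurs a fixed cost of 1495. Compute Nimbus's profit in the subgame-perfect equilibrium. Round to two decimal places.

The follower Nimbus best-responds to any q_F: π_N = (304 - Q)q_N - 97q_N.
Follower FOC: 207 - q_F - 2q_N = 0, so q_N(q_F) = (207 - q_F)/2.
Flint substitutes q_N(q_F) into its own profit: π_F = q_F(304 - q_F - (207 - q_F)/2) - 93q_F = (401/2 - (1/2)q_F)q_F - 93q_F.
The leader's first-order condition 215/2 - q_F = 0 yields q_F = 215/2.
Then q_N = (207 - 215/2)/2 = 199/4.
Price P = 304 - 629/4 = 587/4.
Nimbus's profit: (587/4 - 97)·(199/4) - 1495 = 980.0625.

980.06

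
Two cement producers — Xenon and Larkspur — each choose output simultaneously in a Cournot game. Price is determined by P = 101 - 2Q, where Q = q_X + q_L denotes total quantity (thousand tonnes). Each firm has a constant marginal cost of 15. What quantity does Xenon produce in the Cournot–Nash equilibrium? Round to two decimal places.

Each firm earns π_i = (101 - 2Q)q_i - 15q_i.
First-order condition (treating rivals' output as given): 86 - 4q_i - 2q_j = 0.
By symmetry each firm produces the same amount; substituting q_j = q_i yields q_i = 86/6 = 43/3.

14.33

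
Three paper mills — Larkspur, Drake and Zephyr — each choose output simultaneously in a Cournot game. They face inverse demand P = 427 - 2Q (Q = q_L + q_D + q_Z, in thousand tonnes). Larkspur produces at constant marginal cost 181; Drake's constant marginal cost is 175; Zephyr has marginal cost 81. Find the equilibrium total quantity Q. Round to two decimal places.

Larkspur's profit: π_L = (427 - 2Q)q_L - (181q_L). Setting ∂π_L/∂q_L = 0: 246 - 4q_L - 2(q_D + q_Z) = 0.
Drake's profit: π_D = (427 - 2Q)q_D - (175q_D). Setting ∂π_D/∂q_D = 0: 252 - 4q_D - 2(q_L + q_Z) = 0.
Zephyr's profit: π_Z = (427 - 2Q)q_Z - (81q_Z). Setting ∂π_Z/∂q_Z = 0: 346 - 4q_Z - 2(q_L + q_D) = 0.
Adding the 3 first-order conditions: 844 − 8Q = 0, so Q = 211/2.
Back-substituting: q_L = (246 − 211)/2 = 35/2, q_D = (252 − 211)/2 = 41/2, q_Z = (346 − 211)/2 = 135/2.
Total output Q = 35/2 + 41/2 + 135/2 = 211/2.

105.50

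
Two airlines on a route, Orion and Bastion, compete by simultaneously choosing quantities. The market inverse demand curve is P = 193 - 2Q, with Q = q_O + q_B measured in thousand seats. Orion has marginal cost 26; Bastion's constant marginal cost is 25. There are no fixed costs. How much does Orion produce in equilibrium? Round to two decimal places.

Orion's profit: π_O = (193 - 2Q)q_O - (26q_O). Setting ∂π_O/∂q_O = 0: 167 - 4q_O - 2(q_B) = 0.
Bastion's profit: π_B = (193 - 2Q)q_B - (25q_B). Setting ∂π_B/∂q_B = 0: 168 - 4q_B - 2(q_O) = 0.
Best responses: q_O = (167 - 2q_B)/4, q_B = (168 - 2q_O)/4.
Substituting one into the other gives q_O = 83/3 and q_B = 169/6.

27.67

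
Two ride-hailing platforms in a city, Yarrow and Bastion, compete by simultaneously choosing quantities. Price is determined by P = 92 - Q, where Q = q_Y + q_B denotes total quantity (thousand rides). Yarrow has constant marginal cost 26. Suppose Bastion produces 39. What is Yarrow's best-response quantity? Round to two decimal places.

With the rival's output fixed at 39, Yarrow's profit is π_Y = (92 - 39 - q_Y)q_Y - (26q_Y) = (53 - q_Y)q_Y - (26q_Y).
∂π_Y/∂q_Y = 27 - 2q_Y = 0, so q_Y = 27/2.

13.50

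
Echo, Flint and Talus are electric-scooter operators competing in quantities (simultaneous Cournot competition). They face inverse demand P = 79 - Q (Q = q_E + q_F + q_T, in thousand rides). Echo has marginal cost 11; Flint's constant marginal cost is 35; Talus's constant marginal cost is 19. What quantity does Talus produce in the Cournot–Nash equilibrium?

17

Echo's profit: π_E = (79 - Q)q_E - (11q_E). Setting ∂π_E/∂q_E = 0: 68 - 2q_E - (q_F + q_T) = 0.
Flint's profit: π_F = (79 - Q)q_F - (35q_F). Setting ∂π_F/∂q_F = 0: 44 - 2q_F - (q_E + q_T) = 0.
Talus's first-order condition: 60 - 2q_T - (q_E + q_F) = 0.
Summing all 3 equations gives 172 − 4Q = 0, hence Q = 43.
Back-substituting: q_E = (68 − 43) = 25, q_F = (44 − 43) = 1, q_T = (60 − 43) = 17.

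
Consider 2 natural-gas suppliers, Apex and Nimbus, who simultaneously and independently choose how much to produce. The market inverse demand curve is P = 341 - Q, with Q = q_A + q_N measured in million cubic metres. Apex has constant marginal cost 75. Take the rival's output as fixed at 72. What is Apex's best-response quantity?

With the rival's output fixed at 72, Apex's profit is π_A = (341 - 72 - q_A)q_A - (75q_A) = (269 - q_A)q_A - (75q_A).
∂π_A/∂q_A = 194 - 2q_A = 0, so q_A = 97.

97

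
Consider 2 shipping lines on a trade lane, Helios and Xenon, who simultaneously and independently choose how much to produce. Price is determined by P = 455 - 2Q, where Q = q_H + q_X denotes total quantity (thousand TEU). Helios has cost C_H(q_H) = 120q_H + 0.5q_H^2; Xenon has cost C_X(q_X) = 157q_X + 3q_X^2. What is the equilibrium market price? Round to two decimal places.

Helios's profit: π_H = (455 - 2Q)q_H - (120q_H + (1/2)q_H²). Setting ∂π_H/∂q_H = 0: 335 - 5q_H - 2(q_X) = 0.
Xenon's profit: π_X = (455 - 2Q)q_X - (157q_X + 3q_X²). Setting ∂π_X/∂q_X = 0: 298 - 10q_X - 2(q_H) = 0.
Rearranging gives the reaction functions q_H = (335 - 2q_X)/5 and q_X = (298 - 2q_H)/10.
Substituting one into the other gives q_H = 1377/23 and q_X = 410/23.
Total output Q = 1787/23, so price P = 455 - 2·(1787/23) = 299.6087.

299.61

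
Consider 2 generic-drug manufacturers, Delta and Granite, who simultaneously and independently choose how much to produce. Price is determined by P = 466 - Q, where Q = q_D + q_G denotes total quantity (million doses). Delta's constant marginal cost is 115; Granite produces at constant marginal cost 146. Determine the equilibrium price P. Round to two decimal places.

Delta's profit: π_D = (466 - Q)q_D - (115q_D). Setting ∂π_D/∂q_D = 0: 351 - 2q_D - (q_G) = 0.
Granite's profit: π_G = (466 - Q)q_G - (146q_G). Setting ∂π_G/∂q_G = 0: 320 - 2q_G - (q_D) = 0.
Best responses: q_D = (351 - q_G)/2, q_G = (320 - q_D)/2.
Substituting one into the other gives q_D = 382/3 and q_G = 289/3.
Total output Q = 671/3, so price P = 466 - 671/3 = 727/3.

242.33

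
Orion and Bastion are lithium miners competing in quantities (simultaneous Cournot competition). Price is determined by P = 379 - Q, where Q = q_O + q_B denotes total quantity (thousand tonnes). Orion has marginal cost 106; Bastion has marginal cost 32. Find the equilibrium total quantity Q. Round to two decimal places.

206.67

Orion's profit: π_O = (379 - Q)q_O - (106q_O). Setting ∂π_O/∂q_O = 0: 273 - 2q_O - (q_B) = 0.
Bastion's first-order condition: 347 - 2q_B - (q_O) = 0.
Rearranging gives the reaction functions q_O = (273 - q_B)/2 and q_B = (347 - q_O)/2.
Substituting one into the other gives q_O = 199/3 and q_B = 421/3.
Total output Q = 199/3 + 421/3 = 620/3.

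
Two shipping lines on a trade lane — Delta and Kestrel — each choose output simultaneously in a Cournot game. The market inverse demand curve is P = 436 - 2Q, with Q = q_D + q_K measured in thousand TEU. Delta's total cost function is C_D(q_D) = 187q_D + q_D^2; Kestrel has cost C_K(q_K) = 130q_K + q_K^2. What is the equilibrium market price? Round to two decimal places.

297.25

Delta's profit: π_D = (436 - 2Q)q_D - (187q_D + q_D²). Setting ∂π_D/∂q_D = 0: 249 - 6q_D - 2(q_K) = 0.
Kestrel's first-order condition: 306 - 6q_K - 2(q_D) = 0.
So q_D = (249 - 2q_K)/6 and q_K = (306 - 2q_D)/6.
Solving the pair: q_D = 441/16, q_K = 669/16.
Total output Q = 555/8, so price P = 436 - 2·(555/8) = 1189/4.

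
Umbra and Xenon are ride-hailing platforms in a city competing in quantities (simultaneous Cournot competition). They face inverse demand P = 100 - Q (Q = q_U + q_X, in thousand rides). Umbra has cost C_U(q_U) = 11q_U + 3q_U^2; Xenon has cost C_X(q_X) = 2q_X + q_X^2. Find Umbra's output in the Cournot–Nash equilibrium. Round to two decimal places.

8.32

Umbra's profit: π_U = (100 - Q)q_U - (11q_U + 3q_U²). Setting ∂π_U/∂q_U = 0: 89 - 8q_U - (q_X) = 0.
Xenon's first-order condition: 98 - 4q_X - (q_U) = 0.
So q_U = (89 - q_X)/8 and q_X = (98 - q_U)/4.
Solving the pair: q_U = 258/31, q_X = 695/31.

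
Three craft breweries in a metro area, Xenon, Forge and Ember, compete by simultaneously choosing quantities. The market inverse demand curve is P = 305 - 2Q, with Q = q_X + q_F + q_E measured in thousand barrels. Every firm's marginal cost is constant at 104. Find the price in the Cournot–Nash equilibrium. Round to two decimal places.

Each firm earns π_i = (305 - 2Q)q_i - 104q_i.
First-order condition (treating rivals' output as given): 201 - 4q_i - 2·Σ_{j≠i} q_j = 0.
By symmetry each firm produces the same amount; substituting Σ_{j≠i} q_j = 2q_i yields q_i = 201/8.
Total output Q = 603/8, so price P = 305 - 2·(603/8) = 617/4.

154.25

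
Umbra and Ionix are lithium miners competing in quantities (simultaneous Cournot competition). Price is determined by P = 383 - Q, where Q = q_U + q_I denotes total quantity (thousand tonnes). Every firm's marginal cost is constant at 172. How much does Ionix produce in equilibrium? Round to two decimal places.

Each firm earns π_i = (383 - Q)q_i - 172q_i.
First-order condition (treating rivals' output as given): 211 - 2q_i - q_j = 0.
By symmetry each firm produces the same amount; substituting q_j = q_i yields q_i = 211/3.

70.33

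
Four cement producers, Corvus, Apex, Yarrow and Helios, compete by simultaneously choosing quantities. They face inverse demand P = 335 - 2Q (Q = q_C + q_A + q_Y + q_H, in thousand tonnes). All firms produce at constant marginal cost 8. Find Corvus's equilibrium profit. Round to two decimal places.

A representative firm's profit is π_i = q_i(335 - 2Q) - 8q_i.
First-order condition (treating rivals' output as given): 327 - 4q_i - 2·Σ_{j≠i} q_j = 0.
With identical firms every q_j equals q_i, so Σ_{j≠i} q_j = 3q_i and 327 = 10q_i, giving q_i = 327/10.
Price P = 335 - 2·(654/5) = 367/5.
Corvus's profit: (367/5 - 8)·(327/10) = 2138.5800.

2138.58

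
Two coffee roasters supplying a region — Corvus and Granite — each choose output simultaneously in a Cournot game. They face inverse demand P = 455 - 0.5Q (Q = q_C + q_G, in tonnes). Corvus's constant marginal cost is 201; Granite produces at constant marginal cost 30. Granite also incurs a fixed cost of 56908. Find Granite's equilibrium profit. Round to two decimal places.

Corvus's profit: π_C = (455 - 0.5Q)q_C - (201q_C). Setting ∂π_C/∂q_C = 0: 254 - q_C - (1/2)(q_G) = 0.
Granite's profit: π_G = (455 - 0.5Q)q_G - (30q_G). Setting ∂π_G/∂q_G = 0: 425 - q_G - (1/2)(q_C) = 0.
Best responses: q_C = (254 - (1/2)q_G), q_G = (425 - (1/2)q_C).
Solving the pair: q_C = 166/3, q_G = 1192/3.
Price P = 455 - (1/2)·(1358/3) = 686/3.
Granite's profit: (686/3 - 30)·(1192/3) - 56908 = 22028.8889.

22028.89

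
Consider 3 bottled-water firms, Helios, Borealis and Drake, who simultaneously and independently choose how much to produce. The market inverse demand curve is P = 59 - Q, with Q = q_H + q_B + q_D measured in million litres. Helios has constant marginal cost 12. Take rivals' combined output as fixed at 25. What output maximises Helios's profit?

11

With rivals' combined output fixed at 25, Helios's profit is π_H = (59 - 25 - q_H)q_H - (12q_H) = (34 - q_H)q_H - (12q_H).
∂π_H/∂q_H = 22 - 2q_H = 0, so q_H = 11.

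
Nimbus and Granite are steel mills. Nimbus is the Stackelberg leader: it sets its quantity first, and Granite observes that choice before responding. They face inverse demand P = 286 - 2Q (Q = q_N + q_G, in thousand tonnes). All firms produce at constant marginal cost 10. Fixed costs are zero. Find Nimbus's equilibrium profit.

4761

The follower Granite best-responds to any q_N: π_G = (286 - 2Q)q_G - 10q_G.
∂π_G/∂q_G = 276 - 2q_N - 4q_G = 0 gives the reaction function q_G = (276 - 2q_N)/4.
The leader anticipates this reaction. Substituting into P = 286 - 2Q gives P = 148 - q_N, so π_N = (148 - q_N)q_N - 10q_N.
The leader's first-order condition 138 - 2q_N = 0 yields q_N = 69.
Then q_G = (276 - 2·69)/4 = 69/2.
Price P = 286 - 2·(207/2) = 79.
Nimbus's profit: (79 - 10)·69 = 4761.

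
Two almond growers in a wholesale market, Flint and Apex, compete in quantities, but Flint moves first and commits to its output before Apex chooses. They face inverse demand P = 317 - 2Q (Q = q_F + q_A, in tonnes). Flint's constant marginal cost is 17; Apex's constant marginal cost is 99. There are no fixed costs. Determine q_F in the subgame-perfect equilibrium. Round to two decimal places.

95.50

The follower Apex best-responds to any q_F: π_A = (317 - 2Q)q_A - 99q_A.
Follower FOC: 218 - 2q_F - 4q_A = 0, so q_A(q_F) = (218 - 2q_F)/4.
The leader anticipates this reaction. Substituting into P = 317 - 2Q gives P = 208 - q_F, so π_F = (208 - q_F)q_F - 17q_F.
Maximising: ∂π_F/∂q_F = 191 - 2q_F = 0, giving q_F = 191/2.
Then q_A = (218 - 2·(191/2))/4 = 27/4.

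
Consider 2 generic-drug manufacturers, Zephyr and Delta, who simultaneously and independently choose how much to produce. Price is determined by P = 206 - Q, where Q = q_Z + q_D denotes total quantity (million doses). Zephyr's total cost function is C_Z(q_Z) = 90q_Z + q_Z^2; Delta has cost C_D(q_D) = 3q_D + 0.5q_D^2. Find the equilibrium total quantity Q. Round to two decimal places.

76.45

Zephyr's profit: π_Z = (206 - Q)q_Z - (90q_Z + q_Z²). Setting ∂π_Z/∂q_Z = 0: 116 - 4q_Z - (q_D) = 0.
Delta's profit: π_D = (206 - Q)q_D - (3q_D + (1/2)q_D²). Setting ∂π_D/∂q_D = 0: 203 - 3q_D - (q_Z) = 0.
So q_Z = (116 - q_D)/4 and q_D = (203 - q_Z)/3.
Solving the pair: q_Z = 145/11, q_D = 696/11.
Total output Q = 145/11 + 696/11 = 841/11.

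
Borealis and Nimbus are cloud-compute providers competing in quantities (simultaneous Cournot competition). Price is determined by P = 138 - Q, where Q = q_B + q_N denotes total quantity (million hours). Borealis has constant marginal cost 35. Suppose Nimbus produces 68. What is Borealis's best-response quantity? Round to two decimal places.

With the rival's output fixed at 68, Borealis's profit is π_B = (138 - 68 - q_B)q_B - (35q_B) = (70 - q_B)q_B - (35q_B).
∂π_B/∂q_B = 35 - 2q_B = 0, so q_B = 35/2.

17.50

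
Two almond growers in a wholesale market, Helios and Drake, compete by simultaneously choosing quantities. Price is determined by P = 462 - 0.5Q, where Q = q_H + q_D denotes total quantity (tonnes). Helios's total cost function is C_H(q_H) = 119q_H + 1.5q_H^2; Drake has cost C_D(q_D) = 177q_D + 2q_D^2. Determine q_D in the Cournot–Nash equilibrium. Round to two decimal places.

49.04

Helios's profit: π_H = (462 - 0.5Q)q_H - (119q_H + (3/2)q_H²). Setting ∂π_H/∂q_H = 0: 343 - 4q_H - (1/2)(q_D) = 0.
Drake's profit: π_D = (462 - 0.5Q)q_D - (177q_D + 2q_D²). Setting ∂π_D/∂q_D = 0: 285 - 5q_D - (1/2)(q_H) = 0.
So q_H = (343 - (1/2)q_D)/4 and q_D = (285 - (1/2)q_H)/5.
Substituting one into the other gives q_H = 79.6203 and q_D = 49.0380.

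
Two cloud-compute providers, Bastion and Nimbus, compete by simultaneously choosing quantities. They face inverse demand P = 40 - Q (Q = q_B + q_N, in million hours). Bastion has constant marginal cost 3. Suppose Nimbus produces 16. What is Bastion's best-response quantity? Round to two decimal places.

With the rival's output fixed at 16, Bastion's profit is π_B = (40 - 16 - q_B)q_B - (3q_B) = (24 - q_B)q_B - (3q_B).
∂π_B/∂q_B = 21 - 2q_B = 0, so q_B = 21/2.

10.50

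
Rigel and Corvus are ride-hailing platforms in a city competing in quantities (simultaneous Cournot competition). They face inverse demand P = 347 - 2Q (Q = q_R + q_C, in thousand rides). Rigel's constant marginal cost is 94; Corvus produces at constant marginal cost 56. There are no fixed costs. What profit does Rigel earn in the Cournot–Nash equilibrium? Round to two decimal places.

Rigel's profit: π_R = (347 - 2Q)q_R - (94q_R). Setting ∂π_R/∂q_R = 0: 253 - 4q_R - 2(q_C) = 0.
Corvus's profit: π_C = (347 - 2Q)q_C - (56q_C). Setting ∂π_C/∂q_C = 0: 291 - 4q_C - 2(q_R) = 0.
Rearranging gives the reaction functions q_R = (253 - 2q_C)/4 and q_C = (291 - 2q_R)/4.
Substituting one into the other gives q_R = 215/6 and q_C = 329/6.
Price P = 347 - 2·(272/3) = 497/3.
Rigel's profit: (497/3 - 94)·(215/6) = 2568.0556.

2568.06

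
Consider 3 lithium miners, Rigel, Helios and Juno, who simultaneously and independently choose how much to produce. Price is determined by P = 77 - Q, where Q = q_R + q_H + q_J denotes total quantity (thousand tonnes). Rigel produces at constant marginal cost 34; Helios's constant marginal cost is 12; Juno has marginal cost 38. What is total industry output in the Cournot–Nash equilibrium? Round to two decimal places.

Rigel's profit: π_R = (77 - Q)q_R - (34q_R). Setting ∂π_R/∂q_R = 0: 43 - 2q_R - (q_H + q_J) = 0.
Helios's first-order condition: 65 - 2q_H - (q_R + q_J) = 0.
Juno's first-order condition: 39 - 2q_J - (q_R + q_H) = 0.
Adding the 3 first-order conditions: 147 − 4Q = 0, so Q = 147/4.
Back-substituting: q_R = (43 − 147/4) = 25/4, q_H = (65 − 147/4) = 113/4, q_J = (39 − 147/4) = 9/4.
Total output Q = 25/4 + 113/4 + 9/4 = 147/4.

36.75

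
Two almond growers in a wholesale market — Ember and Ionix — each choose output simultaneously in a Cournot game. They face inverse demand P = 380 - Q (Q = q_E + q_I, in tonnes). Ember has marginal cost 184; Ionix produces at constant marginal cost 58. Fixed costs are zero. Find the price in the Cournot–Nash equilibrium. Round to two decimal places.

Ember's profit: π_E = (380 - Q)q_E - (184q_E). Setting ∂π_E/∂q_E = 0: 196 - 2q_E - (q_I) = 0.
Ionix's profit: π_I = (380 - Q)q_I - (58q_I). Setting ∂π_I/∂q_I = 0: 322 - 2q_I - (q_E) = 0.
Best responses: q_E = (196 - q_I)/2, q_I = (322 - q_E)/2.
Substituting one into the other gives q_E = 70/3 and q_I = 448/3.
Total output Q = 518/3, so price P = 380 - 518/3 = 622/3.

207.33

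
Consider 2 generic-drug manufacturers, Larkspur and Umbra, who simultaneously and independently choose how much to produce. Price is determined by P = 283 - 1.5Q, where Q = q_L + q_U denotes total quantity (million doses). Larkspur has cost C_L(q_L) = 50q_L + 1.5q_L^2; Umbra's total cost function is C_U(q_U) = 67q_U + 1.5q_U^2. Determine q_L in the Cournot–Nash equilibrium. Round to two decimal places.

31.82

Larkspur's profit: π_L = (283 - 1.5Q)q_L - (50q_L + (3/2)q_L²). Setting ∂π_L/∂q_L = 0: 233 - 6q_L - (3/2)(q_U) = 0.
Umbra's profit: π_U = (283 - 1.5Q)q_U - (67q_U + (3/2)q_U²). Setting ∂π_U/∂q_U = 0: 216 - 6q_U - (3/2)(q_L) = 0.
Best responses: q_L = (233 - (3/2)q_U)/6, q_U = (216 - (3/2)q_L)/6.
Substituting one into the other gives q_L = 1432/45 and q_U = 1262/45.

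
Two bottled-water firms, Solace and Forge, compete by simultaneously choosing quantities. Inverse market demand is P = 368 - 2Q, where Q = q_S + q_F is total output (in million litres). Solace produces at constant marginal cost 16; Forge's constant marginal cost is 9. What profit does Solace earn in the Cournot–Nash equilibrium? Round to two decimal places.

6612.50

Solace's profit: π_S = (368 - 2Q)q_S - (16q_S). Setting ∂π_S/∂q_S = 0: 352 - 4q_S - 2(q_F) = 0.
Forge's profit: π_F = (368 - 2Q)q_F - (9q_F). Setting ∂π_F/∂q_F = 0: 359 - 4q_F - 2(q_S) = 0.
So q_S = (352 - 2q_F)/4 and q_F = (359 - 2q_S)/4.
Solving the pair: q_S = 115/2, q_F = 61.
Price P = 368 - 2·(237/2) = 131.
Solace's profit: (131 - 16)·(115/2) = 6612.5000.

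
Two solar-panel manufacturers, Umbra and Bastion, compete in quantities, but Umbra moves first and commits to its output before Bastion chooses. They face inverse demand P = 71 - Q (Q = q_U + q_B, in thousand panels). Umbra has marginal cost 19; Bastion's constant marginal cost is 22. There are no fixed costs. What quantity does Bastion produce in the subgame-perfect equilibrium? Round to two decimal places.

The follower Bastion best-responds to any q_U: π_B = (71 - Q)q_B - 22q_B.
Setting the follower's marginal profit to zero, 49 - q_U - 2q_B = 0, i.e. q_B = (49 - q_U)/2.
Umbra substitutes q_B(q_U) into its own profit: π_U = q_U(71 - q_U - (49 - q_U)/2) - 19q_U = (93/2 - (1/2)q_U)q_U - 19q_U.
The leader's first-order condition 55/2 - q_U = 0 yields q_U = 55/2.
Then q_B = (49 - 55/2)/2 = 43/4.

10.75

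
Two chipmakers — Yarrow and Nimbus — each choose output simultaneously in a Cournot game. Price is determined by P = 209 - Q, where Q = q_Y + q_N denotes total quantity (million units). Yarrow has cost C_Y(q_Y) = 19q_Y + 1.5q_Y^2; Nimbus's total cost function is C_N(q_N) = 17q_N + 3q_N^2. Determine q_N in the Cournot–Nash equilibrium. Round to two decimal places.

Yarrow's profit: π_Y = (209 - Q)q_Y - (19q_Y + (3/2)q_Y²). Setting ∂π_Y/∂q_Y = 0: 190 - 5q_Y - (q_N) = 0.
Nimbus's first-order condition: 192 - 8q_N - (q_Y) = 0.
Best responses: q_Y = (190 - q_N)/5, q_N = (192 - q_Y)/8.
Substituting one into the other gives q_Y = 1328/39 and q_N = 770/39.

19.74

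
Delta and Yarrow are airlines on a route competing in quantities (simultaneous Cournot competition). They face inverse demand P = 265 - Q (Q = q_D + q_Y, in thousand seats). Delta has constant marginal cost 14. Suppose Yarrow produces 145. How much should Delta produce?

With the rival's output fixed at 145, Delta's profit is π_D = (265 - 145 - q_D)q_D - (14q_D) = (120 - q_D)q_D - (14q_D).
∂π_D/∂q_D = 106 - 2q_D = 0, so q_D = 53.

53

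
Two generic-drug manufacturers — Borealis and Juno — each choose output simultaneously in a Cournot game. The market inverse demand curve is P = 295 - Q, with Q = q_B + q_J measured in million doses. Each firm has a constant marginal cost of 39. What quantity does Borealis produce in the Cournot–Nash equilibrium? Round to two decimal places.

85.33

Each firm earns π_i = (295 - Q)q_i - 39q_i.
Setting ∂π_i/∂q_i = 0 with rivals' quantities fixed: 256 - 2q_i - q_j = 0.
By symmetry each firm produces the same amount; substituting q_j = q_i yields q_i = 256/3.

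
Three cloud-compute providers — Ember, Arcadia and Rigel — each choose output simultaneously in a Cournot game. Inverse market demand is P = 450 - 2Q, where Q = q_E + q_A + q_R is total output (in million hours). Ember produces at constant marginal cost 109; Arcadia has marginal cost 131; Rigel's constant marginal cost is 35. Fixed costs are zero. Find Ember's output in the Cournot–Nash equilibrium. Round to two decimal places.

Ember's profit: π_E = (450 - 2Q)q_E - (109q_E). Setting ∂π_E/∂q_E = 0: 341 - 4q_E - 2(q_A + q_R) = 0.
Arcadia's first-order condition: 319 - 4q_A - 2(q_E + q_R) = 0.
Rigel's first-order condition: 415 - 4q_R - 2(q_E + q_A) = 0.
Adding the 3 conditions: 1075 − 4Q − 4Q = 0, i.e. Q = 1075/8.
Back-substituting: q_E = (341 − 1075/4)/2 = 289/8, q_A = (319 − 1075/4)/2 = 201/8, q_R = (415 − 1075/4)/2 = 585/8.

36.13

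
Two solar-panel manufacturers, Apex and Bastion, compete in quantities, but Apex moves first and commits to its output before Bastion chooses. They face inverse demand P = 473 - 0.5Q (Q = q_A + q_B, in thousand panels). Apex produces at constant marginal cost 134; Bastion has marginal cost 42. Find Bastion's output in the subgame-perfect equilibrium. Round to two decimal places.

307.50

Solve by backward induction. Given q_A, the follower Bastion maximises π_B = (473 - (1/2)q_A - (1/2)q_B)q_B - 42q_B.
∂π_B/∂q_B = 431 - (1/2)q_A - q_B = 0 gives the reaction function q_B = (431 - (1/2)q_A).
The leader anticipates this reaction. Substituting into P = 473 - 0.5Q gives P = 515/2 - (1/4)q_A, so π_A = (515/2 - (1/4)q_A)q_A - 134q_A.
Leader FOC: 247/2 - (1/2)q_A = 0, so q_A = 247.
Then q_B = (431 - (1/2)·247) = 615/2.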